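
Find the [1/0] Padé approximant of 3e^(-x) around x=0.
3 - 3*x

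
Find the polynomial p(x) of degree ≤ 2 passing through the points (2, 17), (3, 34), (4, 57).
3*x**2 + 2*x + 1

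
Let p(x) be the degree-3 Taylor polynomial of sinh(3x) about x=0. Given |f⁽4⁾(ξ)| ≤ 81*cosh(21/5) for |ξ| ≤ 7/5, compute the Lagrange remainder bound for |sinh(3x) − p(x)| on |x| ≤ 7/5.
64827*cosh(21/5)/5000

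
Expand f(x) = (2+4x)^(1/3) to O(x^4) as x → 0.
2**(1/3) + 2*2**(1/3)*x/3 - 4*2**(1/3)*x**2/9 + 40*2**(1/3)*x**3/81 + O(x**4)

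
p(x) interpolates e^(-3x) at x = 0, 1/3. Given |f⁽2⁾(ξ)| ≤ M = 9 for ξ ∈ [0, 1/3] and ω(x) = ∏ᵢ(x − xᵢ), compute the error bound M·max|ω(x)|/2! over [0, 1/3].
1/8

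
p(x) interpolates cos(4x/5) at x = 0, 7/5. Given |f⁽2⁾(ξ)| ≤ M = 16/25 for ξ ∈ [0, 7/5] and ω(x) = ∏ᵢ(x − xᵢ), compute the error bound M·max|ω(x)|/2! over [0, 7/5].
98/625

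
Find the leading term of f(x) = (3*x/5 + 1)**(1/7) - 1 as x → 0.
3*x/35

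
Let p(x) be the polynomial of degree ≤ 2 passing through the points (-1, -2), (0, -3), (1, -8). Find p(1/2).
-5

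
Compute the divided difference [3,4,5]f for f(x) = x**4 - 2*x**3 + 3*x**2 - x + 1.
76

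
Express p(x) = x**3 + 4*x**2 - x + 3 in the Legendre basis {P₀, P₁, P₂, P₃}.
(13/3)P₀ + (-2/5)P₁ + (8/3)P₂ + (2/5)P₃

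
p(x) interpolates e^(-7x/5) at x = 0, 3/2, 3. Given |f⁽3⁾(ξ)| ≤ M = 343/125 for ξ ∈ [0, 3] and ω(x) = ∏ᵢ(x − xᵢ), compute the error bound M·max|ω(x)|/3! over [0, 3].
343*sqrt(3)/1000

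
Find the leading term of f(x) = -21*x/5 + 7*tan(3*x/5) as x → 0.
63*x**3/125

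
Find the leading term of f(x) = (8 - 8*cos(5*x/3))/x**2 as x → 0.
100/9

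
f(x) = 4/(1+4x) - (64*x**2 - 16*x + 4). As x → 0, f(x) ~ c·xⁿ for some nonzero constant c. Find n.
3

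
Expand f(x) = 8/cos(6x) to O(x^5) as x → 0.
8 + 144*x**2 + 2160*x**4 + O(x**5)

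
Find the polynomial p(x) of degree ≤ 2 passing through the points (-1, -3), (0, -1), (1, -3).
-2*x**2 - 1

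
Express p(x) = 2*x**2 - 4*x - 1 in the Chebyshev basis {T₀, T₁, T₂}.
(-4)T₁ + T₂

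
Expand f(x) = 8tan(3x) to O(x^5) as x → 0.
24*x + 72*x**3 + O(x**5)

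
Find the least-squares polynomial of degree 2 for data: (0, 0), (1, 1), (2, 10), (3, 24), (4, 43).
-12/35 + (-57/70)x + (41/14)x²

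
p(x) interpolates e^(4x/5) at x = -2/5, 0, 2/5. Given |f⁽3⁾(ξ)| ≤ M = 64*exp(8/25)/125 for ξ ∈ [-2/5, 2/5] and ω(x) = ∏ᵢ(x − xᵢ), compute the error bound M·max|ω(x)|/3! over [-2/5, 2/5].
512*sqrt(3)*exp(8/25)/421875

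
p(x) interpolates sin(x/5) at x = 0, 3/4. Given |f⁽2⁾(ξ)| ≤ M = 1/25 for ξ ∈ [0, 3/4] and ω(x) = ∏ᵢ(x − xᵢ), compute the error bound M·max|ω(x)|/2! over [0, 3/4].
9/3200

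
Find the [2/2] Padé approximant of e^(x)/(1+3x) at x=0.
(91*x**2/516 + 29*x/43 + 1)/(-503*x**2/516 + 115*x/43 + 1)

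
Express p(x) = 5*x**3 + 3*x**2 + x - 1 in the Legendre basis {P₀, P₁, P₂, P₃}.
(4)P₁ + (2)P₂ + (2)P₃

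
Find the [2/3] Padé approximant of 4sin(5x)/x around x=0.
(20 - 175*x**2/3)/(5*x**2/4 + 1)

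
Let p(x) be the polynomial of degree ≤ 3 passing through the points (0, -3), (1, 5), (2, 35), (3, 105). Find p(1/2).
-5/8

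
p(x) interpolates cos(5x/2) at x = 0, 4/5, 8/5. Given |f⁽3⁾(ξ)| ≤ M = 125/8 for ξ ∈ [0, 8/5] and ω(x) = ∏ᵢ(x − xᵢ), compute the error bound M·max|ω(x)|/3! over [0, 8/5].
8*sqrt(3)/27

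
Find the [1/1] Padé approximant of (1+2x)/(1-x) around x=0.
(2*x + 1)/(1 - x)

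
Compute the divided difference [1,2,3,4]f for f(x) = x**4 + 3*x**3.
13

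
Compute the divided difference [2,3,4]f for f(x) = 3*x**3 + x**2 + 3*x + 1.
28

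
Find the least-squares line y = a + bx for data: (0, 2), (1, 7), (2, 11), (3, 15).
a = 23/10, b = 43/10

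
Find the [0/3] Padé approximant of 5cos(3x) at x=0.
5/(9*x**2/2 + 1)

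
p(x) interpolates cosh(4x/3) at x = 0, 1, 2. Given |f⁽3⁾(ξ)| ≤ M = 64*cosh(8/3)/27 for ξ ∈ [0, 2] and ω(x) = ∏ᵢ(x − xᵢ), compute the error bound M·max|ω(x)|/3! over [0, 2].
64*sqrt(3)*cosh(8/3)/729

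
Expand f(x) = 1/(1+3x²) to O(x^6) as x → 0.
1 - 3*x**2 + 9*x**4 + O(x**6)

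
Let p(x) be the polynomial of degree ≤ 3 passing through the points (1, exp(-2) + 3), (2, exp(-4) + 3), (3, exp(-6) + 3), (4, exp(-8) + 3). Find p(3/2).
(-5*exp(2) + 1 + 15*exp(4) + 5*exp(6) + 48*exp(8))*exp(-8)/16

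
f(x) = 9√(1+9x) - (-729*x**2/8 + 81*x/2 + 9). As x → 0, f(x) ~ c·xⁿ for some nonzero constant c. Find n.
3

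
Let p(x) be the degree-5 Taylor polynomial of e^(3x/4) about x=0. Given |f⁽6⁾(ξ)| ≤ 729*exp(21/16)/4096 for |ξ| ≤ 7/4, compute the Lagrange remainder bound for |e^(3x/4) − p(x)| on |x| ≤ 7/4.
9529569*exp(21/16)/1342177280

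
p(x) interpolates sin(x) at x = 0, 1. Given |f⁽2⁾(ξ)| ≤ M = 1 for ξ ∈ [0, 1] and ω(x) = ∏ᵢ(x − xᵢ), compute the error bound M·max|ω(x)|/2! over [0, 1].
1/8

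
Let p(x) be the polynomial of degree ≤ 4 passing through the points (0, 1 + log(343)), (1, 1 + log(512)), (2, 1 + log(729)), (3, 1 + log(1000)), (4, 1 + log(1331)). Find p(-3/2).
1 + log(2674547297698374264627183411732207537069567390474128814152676841976093056220135929130377352411751*11**(49/128)*3**(7/32)*5**(29/32)*7**(9/128)/251084069415467230553431576928306656644094217778561380515840000000000000000000000000000000000000)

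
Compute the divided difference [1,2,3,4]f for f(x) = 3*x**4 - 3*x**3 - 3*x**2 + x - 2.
27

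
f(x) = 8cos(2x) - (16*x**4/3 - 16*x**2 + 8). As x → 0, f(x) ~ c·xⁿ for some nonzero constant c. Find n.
6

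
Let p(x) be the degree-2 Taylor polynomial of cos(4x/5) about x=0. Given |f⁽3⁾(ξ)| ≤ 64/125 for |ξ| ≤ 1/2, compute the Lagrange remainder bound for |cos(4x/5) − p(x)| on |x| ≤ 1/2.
4/375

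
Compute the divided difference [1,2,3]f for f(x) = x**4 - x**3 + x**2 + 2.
20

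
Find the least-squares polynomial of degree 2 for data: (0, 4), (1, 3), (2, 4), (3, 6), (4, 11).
142/35 + (-141/70)x + (13/14)x²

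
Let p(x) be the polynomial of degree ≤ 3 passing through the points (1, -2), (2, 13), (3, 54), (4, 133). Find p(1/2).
-7/2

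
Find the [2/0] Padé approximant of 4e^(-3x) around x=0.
18*x**2 - 12*x + 4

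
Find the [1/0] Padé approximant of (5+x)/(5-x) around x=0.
2*x/5 + 1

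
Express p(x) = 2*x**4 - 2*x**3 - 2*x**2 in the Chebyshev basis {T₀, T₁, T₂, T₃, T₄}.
(-1/4)T₀ + (-3/2)T₁ + (-1/2)T₃ + (1/4)T₄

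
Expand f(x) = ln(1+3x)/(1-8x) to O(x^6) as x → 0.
3*x + 39*x**2/2 + 165*x**3 + 5199*x**4/4 + 52233*x**5/5 + O(x**6)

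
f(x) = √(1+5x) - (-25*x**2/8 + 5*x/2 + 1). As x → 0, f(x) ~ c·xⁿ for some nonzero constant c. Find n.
3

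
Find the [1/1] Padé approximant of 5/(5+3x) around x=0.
1/(3*x/5 + 1)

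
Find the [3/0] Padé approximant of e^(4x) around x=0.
32*x**3/3 + 8*x**2 + 4*x + 1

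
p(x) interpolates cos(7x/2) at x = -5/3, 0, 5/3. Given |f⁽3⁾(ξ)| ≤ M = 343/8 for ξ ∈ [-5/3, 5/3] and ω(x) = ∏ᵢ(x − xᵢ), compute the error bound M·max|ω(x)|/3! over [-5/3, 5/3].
42875*sqrt(3)/5832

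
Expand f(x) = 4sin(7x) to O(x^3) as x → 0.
28*x + O(x**3)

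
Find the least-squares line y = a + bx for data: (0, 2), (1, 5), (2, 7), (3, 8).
a = 5/2, b = 2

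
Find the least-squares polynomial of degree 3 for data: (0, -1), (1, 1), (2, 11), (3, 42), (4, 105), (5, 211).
-58/63 + (421/378)x + (-173/126)x² + (52/27)x³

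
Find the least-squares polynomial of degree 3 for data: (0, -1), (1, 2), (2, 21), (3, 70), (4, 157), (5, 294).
-8/9 + (-1009/378)x + (211/63)x² + (97/54)x³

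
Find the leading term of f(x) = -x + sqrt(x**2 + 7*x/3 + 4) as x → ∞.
7/6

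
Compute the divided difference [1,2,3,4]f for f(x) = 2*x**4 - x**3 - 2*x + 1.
19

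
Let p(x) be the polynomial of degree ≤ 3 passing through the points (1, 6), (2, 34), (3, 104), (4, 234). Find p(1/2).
17/8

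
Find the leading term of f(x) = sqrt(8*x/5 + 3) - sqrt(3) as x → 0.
4*sqrt(3)*x/15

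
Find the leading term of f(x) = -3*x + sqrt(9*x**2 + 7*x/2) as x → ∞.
7/12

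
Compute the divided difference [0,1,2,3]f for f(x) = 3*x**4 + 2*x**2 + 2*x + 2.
18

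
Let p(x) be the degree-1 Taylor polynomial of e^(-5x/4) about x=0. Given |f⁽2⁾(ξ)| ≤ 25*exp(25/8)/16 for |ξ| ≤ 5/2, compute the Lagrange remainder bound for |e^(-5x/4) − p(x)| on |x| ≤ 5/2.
625*exp(25/8)/128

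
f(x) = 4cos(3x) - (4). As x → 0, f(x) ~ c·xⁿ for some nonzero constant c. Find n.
2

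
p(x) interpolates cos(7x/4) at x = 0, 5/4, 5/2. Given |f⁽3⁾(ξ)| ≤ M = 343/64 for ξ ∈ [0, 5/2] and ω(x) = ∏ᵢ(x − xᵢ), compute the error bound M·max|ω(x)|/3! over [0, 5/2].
42875*sqrt(3)/110592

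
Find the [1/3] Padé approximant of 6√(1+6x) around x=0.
(63*x/2 + 6)/(27*x**3/8 - 9*x**2/4 + 9*x/4 + 1)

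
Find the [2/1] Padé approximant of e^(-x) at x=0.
(x**2/6 - 2*x/3 + 1)/(x/3 + 1)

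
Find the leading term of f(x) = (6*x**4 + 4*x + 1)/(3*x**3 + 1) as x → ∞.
2*x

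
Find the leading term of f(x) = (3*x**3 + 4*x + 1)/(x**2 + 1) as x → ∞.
3*x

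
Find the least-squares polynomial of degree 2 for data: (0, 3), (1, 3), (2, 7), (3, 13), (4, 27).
23/7 + (-97/35)x + (15/7)x²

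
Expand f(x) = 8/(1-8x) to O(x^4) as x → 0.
8 + 64*x + 512*x**2 + 4096*x**3 + O(x**4)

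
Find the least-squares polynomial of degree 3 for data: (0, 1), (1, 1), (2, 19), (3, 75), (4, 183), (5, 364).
64/63 + (-695/189)x + (145/252)x² + (317/108)x³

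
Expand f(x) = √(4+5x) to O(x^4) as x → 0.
2 + 5*x/4 - 25*x**2/64 + 125*x**3/512 + O(x**4)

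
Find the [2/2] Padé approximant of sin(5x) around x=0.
5*x/(25*x**2/6 + 1)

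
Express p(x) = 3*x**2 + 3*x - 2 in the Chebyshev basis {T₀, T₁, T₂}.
(-1/2)T₀ + (3)T₁ + (3/2)T₂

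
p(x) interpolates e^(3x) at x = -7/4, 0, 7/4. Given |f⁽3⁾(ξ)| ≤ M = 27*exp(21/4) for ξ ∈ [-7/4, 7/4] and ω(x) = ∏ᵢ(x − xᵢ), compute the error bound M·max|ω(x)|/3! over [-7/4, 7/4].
343*sqrt(3)*exp(21/4)/64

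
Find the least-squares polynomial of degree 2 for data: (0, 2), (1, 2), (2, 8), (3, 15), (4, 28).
13/7 + (-17/14)x + (27/14)x²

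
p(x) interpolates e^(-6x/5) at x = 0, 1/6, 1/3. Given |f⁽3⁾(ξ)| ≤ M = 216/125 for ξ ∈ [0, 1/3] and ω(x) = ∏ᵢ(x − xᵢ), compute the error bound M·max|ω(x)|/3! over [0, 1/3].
sqrt(3)/3375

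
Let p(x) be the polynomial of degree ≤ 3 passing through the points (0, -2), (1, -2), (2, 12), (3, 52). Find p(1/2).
-3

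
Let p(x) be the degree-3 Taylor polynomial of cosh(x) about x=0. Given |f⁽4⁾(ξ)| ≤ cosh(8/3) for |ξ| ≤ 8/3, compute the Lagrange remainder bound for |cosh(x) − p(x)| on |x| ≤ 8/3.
512*cosh(8/3)/243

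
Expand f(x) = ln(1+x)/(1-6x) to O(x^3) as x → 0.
x + 11*x**2/2 + O(x**3)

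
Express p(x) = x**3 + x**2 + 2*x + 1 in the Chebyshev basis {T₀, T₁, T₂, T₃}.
(3/2)T₀ + (11/4)T₁ + (1/2)T₂ + (1/4)T₃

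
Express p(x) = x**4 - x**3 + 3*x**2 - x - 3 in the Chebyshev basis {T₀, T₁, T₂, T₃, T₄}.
(-9/8)T₀ + (-7/4)T₁ + (2)T₂ + (-1/4)T₃ + (1/8)T₄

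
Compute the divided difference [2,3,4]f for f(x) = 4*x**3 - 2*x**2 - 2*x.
34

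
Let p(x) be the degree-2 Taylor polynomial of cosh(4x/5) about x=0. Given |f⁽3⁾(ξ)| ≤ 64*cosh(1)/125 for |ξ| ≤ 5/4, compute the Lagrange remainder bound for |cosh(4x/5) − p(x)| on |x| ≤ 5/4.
cosh(1)/6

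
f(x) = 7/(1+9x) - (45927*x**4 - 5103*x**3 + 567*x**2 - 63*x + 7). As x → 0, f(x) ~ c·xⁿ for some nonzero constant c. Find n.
5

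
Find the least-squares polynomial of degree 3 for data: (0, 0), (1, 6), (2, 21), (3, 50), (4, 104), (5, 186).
1/63 + (790/189)x + (43/63)x² + (32/27)x³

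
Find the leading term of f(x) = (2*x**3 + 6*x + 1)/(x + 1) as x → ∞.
2*x**2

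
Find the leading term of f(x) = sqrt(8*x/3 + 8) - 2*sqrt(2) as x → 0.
sqrt(2)*x/3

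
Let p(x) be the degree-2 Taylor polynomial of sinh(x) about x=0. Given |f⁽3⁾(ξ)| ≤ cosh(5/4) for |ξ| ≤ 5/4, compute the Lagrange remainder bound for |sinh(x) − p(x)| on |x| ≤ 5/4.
125*cosh(5/4)/384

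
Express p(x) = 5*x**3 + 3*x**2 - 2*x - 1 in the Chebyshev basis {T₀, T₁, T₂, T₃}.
(1/2)T₀ + (7/4)T₁ + (3/2)T₂ + (5/4)T₃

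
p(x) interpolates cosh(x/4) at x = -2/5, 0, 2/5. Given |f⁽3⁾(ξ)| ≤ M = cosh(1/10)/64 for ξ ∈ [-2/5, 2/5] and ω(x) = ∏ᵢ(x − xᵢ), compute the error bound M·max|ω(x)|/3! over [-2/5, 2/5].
sqrt(3)*cosh(1/10)/27000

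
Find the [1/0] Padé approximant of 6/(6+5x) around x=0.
1 - 5*x/6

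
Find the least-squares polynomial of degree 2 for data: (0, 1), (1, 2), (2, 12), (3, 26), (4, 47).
24/35 + (-34/35)x + (22/7)x²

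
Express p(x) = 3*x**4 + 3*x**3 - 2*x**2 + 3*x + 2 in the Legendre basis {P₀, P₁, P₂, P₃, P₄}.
(29/15)P₀ + (24/5)P₁ + (8/21)P₂ + (6/5)P₃ + (24/35)P₄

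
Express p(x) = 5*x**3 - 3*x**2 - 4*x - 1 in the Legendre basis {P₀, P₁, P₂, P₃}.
(-2)P₀ - P₁ + (-2)P₂ + (2)P₃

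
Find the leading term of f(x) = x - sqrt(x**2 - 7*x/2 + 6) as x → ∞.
7/4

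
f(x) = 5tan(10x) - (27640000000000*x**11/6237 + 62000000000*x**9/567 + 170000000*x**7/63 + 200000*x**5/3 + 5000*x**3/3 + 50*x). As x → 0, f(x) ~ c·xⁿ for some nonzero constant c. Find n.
13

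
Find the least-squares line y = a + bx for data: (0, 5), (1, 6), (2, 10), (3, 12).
a = 9/2, b = 5/2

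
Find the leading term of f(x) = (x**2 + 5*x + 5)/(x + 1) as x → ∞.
x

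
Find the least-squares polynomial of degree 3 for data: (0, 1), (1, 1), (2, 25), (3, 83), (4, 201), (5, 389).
55/63 + (-794/189)x + (19/9)x² + (77/27)x³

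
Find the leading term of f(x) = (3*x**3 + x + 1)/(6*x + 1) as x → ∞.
x**2/2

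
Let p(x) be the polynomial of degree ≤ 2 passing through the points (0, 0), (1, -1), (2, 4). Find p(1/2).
-5/4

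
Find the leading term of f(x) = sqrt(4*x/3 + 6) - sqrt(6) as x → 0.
sqrt(6)*x/9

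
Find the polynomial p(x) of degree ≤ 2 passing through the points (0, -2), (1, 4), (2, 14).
2*x**2 + 4*x - 2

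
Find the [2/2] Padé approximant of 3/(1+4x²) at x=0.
3/(4*x**2 + 1)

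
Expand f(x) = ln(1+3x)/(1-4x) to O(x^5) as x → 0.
3*x + 15*x**2/2 + 39*x**3 + 543*x**4/4 + O(x**5)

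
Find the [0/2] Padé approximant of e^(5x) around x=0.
1/(25*x**2/2 - 5*x + 1)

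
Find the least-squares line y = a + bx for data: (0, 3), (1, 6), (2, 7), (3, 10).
a = 16/5, b = 11/5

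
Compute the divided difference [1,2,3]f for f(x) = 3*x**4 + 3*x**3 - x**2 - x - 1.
92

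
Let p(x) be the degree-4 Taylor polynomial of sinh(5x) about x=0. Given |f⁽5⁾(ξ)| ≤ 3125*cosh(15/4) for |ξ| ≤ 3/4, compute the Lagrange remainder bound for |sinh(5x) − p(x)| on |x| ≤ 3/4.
50625*cosh(15/4)/8192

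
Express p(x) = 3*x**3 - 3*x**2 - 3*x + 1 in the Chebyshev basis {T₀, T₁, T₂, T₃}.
(-1/2)T₀ + (-3/4)T₁ + (-3/2)T₂ + (3/4)T₃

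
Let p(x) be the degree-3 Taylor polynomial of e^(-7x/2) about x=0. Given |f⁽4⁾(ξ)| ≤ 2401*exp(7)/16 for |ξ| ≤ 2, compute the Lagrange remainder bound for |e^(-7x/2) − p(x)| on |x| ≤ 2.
2401*exp(7)/24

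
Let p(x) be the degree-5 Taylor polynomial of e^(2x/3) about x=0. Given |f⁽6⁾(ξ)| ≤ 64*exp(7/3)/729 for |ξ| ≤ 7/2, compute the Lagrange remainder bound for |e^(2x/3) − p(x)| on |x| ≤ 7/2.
117649*exp(7/3)/524880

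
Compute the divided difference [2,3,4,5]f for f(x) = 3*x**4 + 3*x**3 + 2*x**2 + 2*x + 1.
45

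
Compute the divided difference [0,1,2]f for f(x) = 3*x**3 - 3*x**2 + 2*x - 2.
6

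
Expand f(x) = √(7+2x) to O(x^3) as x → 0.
sqrt(7) + sqrt(7)*x/7 - sqrt(7)*x**2/98 + O(x**3)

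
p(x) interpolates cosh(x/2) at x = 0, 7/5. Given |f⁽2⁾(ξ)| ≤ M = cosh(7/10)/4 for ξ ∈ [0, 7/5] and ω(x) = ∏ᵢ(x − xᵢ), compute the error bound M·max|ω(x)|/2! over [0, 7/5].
49*cosh(7/10)/800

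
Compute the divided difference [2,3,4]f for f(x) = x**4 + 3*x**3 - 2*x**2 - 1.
80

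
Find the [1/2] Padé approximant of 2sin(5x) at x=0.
10*x/(25*x**2/6 + 1)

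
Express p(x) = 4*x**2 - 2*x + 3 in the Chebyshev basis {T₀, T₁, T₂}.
(5)T₀ + (-2)T₁ + (2)T₂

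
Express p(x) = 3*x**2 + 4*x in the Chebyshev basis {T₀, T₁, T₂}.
(3/2)T₀ + (4)T₁ + (3/2)T₂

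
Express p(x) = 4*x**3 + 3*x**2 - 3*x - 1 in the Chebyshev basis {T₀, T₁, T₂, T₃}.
(1/2)T₀ + (3/2)T₂ + T₃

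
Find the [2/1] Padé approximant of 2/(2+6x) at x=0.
1/(3*x + 1)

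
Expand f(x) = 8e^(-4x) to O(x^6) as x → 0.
8 - 32*x + 64*x**2 - 256*x**3/3 + 256*x**4/3 - 1024*x**5/15 + O(x**6)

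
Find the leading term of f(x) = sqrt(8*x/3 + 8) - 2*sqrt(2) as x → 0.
sqrt(2)*x/3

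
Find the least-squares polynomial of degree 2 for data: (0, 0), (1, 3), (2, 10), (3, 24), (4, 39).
-6/35 + (73/70)x + (31/14)x²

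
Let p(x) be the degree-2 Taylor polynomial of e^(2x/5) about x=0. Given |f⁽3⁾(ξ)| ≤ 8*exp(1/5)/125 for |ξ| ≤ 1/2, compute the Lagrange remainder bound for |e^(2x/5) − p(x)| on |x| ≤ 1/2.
exp(1/5)/750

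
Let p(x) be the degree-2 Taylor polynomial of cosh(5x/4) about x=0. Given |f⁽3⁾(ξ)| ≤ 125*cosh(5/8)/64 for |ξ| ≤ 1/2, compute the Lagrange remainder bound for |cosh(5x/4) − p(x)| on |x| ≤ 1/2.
125*cosh(5/8)/3072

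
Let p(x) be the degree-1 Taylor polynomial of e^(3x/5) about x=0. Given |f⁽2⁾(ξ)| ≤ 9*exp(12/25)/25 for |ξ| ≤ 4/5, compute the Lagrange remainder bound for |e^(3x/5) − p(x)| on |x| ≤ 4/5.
72*exp(12/25)/625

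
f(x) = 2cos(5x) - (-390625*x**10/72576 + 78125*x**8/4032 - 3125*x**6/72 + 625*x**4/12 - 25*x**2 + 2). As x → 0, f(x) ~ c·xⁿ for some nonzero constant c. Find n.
12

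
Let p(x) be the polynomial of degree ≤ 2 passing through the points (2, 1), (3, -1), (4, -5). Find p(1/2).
1/4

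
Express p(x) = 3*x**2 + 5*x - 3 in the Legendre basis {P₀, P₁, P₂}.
(-2)P₀ + (5)P₁ + (2)P₂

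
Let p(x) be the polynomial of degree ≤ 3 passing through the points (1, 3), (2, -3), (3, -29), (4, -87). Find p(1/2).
9/4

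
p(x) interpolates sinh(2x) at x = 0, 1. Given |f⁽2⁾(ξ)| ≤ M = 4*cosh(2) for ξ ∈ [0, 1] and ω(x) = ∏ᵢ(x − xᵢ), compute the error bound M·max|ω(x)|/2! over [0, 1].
cosh(2)/2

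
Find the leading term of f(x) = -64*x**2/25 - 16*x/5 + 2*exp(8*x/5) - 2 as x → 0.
512*x**3/375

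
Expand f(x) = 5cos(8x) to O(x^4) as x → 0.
5 - 160*x**2 + O(x**4)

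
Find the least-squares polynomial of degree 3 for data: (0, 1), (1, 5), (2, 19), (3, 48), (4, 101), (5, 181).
65/63 + (212/189)x + (113/63)x² + (28/27)x³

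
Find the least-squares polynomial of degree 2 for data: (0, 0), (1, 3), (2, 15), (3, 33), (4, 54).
-3/5 + (9/5)x + (3)x²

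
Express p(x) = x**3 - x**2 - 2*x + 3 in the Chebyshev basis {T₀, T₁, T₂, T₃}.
(5/2)T₀ + (-5/4)T₁ + (-1/2)T₂ + (1/4)T₃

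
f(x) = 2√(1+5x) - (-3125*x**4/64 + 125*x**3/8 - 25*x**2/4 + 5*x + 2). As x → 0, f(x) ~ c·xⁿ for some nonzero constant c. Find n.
5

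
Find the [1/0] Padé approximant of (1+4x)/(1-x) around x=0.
5*x + 1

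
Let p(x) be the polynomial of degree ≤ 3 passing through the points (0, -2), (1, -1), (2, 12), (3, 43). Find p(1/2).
-21/8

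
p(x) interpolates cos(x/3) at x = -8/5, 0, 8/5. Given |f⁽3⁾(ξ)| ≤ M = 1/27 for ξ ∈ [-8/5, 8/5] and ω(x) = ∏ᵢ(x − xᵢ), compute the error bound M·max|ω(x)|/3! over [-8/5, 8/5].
512*sqrt(3)/91125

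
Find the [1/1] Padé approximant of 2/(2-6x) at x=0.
1/(1 - 3*x)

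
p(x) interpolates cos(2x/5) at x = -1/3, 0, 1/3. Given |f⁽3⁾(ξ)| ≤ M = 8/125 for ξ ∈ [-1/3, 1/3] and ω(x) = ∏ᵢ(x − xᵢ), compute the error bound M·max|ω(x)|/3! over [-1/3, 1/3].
8*sqrt(3)/91125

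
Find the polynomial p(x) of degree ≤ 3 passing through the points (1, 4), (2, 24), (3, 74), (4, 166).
2*x**3 + 3*x**2 - 3*x + 2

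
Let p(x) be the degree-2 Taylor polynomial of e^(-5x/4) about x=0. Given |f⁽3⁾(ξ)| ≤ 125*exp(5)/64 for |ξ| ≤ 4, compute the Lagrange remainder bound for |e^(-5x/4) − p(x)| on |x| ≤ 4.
125*exp(5)/6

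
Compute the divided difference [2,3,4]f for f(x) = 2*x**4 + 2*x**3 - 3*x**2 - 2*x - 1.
125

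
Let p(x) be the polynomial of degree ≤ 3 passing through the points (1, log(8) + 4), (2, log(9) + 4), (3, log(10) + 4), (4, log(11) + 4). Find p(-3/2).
log(8796093022208000000000000000000000000*11**(7/16)*2**(3/8)*3**(1/8)*5**(1/16)/7434753751774828978684709077223679339) + 4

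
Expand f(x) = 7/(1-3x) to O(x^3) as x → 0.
7 + 21*x + 63*x**2 + O(x**3)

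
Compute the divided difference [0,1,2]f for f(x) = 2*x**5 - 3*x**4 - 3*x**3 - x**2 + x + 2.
-1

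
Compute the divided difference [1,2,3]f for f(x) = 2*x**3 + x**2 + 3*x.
13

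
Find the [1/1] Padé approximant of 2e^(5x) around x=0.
(5*x + 2)/(1 - 5*x/2)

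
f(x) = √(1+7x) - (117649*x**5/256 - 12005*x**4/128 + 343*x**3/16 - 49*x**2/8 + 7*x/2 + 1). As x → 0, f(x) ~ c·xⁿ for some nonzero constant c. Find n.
6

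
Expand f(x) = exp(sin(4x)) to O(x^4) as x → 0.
1 + 4*x + 8*x**2 + O(x**4)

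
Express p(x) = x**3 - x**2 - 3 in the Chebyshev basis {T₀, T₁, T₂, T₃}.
(-7/2)T₀ + (3/4)T₁ + (-1/2)T₂ + (1/4)T₃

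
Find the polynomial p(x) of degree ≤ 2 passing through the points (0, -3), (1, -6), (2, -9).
-3*x - 3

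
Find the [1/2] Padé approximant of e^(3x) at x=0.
(x + 1)/(3*x**2/2 - 2*x + 1)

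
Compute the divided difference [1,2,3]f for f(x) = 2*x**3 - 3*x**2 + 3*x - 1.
9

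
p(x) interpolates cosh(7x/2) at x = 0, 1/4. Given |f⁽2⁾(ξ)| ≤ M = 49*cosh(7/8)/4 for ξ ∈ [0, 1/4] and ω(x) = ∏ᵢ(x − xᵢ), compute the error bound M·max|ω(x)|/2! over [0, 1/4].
49*cosh(7/8)/512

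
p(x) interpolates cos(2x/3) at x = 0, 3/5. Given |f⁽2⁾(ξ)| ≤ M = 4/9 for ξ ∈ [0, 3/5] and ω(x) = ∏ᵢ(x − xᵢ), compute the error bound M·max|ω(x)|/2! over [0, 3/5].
1/50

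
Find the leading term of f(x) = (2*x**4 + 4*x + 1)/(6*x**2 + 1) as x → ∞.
x**2/3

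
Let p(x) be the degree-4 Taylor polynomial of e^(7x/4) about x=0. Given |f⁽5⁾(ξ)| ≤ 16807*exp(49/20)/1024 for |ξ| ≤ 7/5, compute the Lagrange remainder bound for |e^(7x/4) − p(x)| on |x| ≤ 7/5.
282475249*exp(49/20)/384000000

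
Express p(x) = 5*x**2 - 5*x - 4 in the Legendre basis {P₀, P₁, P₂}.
(-7/3)P₀ + (-5)P₁ + (10/3)P₂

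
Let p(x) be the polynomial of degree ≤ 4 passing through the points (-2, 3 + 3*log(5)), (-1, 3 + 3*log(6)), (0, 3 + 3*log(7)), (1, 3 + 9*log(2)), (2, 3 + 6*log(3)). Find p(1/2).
3 + log(392*2**(3/4)*3**(19/64)*5**(9/128)*7**(7/64)/3)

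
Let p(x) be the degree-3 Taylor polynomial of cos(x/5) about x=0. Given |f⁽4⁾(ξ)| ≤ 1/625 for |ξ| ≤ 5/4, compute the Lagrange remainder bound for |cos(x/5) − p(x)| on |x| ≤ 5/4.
1/6144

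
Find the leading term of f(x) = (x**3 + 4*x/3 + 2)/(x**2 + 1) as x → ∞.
x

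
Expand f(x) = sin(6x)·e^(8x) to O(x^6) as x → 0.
6*x + 48*x**2 + 156*x**3 + 224*x**4 - 316*x**5/5 + O(x**6)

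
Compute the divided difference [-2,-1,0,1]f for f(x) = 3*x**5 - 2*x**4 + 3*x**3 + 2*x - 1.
22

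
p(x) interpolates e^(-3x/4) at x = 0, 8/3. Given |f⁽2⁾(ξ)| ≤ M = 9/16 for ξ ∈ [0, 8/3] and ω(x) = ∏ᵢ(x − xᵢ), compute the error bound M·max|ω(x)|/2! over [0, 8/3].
1/2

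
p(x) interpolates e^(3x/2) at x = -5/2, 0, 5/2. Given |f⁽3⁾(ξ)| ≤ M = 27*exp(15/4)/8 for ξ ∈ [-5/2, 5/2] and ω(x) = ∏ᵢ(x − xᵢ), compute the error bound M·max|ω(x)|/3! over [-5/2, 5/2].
125*sqrt(3)*exp(15/4)/64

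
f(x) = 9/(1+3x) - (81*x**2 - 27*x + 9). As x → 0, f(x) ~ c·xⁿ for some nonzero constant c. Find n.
3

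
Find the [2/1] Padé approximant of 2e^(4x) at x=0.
(16*x**2/3 + 16*x/3 + 2)/(1 - 4*x/3)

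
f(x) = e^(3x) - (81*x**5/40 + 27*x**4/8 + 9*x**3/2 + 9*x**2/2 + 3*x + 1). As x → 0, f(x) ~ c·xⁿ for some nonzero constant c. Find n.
6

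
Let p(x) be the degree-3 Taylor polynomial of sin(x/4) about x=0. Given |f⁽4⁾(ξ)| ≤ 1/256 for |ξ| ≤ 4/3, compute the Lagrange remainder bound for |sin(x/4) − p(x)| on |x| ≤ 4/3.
1/1944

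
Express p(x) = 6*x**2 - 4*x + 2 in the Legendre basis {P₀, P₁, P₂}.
(4)P₀ + (-4)P₁ + (4)P₂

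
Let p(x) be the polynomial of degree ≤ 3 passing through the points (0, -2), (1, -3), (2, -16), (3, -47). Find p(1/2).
-11/8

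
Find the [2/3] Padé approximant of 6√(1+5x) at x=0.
(525*x**2/8 + 42*x + 6)/(-25*x**3/32 + 45*x**2/16 + 9*x/2 + 1)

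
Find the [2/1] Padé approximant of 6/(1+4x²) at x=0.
6 - 24*x**2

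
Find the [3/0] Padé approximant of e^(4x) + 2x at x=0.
32*x**3/3 + 8*x**2 + 6*x + 1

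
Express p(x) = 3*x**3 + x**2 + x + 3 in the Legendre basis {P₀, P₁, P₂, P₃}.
(10/3)P₀ + (14/5)P₁ + (2/3)P₂ + (6/5)P₃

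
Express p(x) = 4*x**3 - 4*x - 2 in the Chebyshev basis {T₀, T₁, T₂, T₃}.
(-2)T₀ - T₁ + T₃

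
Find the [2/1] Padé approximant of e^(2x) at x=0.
(2*x**2/3 + 4*x/3 + 1)/(1 - 2*x/3)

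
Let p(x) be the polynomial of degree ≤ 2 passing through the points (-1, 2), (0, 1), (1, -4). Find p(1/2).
-1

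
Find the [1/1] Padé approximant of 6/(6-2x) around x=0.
1/(1 - x/3)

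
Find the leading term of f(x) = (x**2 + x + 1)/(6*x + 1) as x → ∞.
x/6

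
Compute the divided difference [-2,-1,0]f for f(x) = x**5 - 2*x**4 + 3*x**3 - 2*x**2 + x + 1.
-40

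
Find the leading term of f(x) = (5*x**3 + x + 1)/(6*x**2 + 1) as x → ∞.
5*x/6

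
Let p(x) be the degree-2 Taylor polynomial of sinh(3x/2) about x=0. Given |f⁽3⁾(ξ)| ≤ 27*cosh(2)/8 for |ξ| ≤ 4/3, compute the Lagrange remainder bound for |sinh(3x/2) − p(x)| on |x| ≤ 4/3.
4*cosh(2)/3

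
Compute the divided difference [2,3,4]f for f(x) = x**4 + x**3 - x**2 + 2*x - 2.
63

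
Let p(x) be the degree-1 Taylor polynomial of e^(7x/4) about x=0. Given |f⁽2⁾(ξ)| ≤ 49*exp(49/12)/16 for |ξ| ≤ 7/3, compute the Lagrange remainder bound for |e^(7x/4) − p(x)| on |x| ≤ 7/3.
2401*exp(49/12)/288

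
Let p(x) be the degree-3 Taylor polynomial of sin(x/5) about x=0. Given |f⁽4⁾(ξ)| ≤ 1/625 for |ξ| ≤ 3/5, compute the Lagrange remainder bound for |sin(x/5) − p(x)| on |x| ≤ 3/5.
27/3125000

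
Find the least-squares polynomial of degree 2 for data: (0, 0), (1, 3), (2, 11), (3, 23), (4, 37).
-2/7 + (69/35)x + (13/7)x²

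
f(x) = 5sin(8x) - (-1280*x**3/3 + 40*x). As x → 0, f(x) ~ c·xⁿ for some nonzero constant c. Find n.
5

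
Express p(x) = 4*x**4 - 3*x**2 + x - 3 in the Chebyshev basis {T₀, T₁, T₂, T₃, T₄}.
(-3)T₀ + T₁ + (1/2)T₂ + (1/2)T₄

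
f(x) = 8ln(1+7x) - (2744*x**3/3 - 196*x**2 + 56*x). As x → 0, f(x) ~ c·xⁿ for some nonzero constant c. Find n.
4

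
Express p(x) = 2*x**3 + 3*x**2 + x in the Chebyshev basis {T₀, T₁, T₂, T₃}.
(3/2)T₀ + (5/2)T₁ + (3/2)T₂ + (1/2)T₃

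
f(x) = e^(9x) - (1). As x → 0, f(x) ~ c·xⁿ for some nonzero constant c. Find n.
1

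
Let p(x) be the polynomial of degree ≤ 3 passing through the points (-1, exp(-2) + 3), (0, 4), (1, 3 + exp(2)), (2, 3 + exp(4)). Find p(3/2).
(1 + (43 + 15*exp(2) + 5*exp(4))*exp(2))*exp(-2)/16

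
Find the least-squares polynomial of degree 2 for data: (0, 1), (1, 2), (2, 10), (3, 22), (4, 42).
1 + (-9/5)x + (3)x²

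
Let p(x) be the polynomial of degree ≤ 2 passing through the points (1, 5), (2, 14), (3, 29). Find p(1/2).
11/4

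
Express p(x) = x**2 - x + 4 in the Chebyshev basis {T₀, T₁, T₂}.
(9/2)T₀ - T₁ + (1/2)T₂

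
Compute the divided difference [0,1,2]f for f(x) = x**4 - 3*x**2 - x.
4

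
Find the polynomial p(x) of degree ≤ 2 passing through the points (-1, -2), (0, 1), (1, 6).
x**2 + 4*x + 1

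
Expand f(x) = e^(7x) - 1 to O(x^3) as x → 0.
7*x + 49*x**2/2 + O(x**3)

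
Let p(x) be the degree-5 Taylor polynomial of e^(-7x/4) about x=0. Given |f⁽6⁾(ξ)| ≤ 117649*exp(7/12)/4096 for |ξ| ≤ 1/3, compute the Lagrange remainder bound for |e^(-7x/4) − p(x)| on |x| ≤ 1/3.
117649*exp(7/12)/2149908480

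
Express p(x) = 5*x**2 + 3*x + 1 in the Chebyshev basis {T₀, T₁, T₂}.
(7/2)T₀ + (3)T₁ + (5/2)T₂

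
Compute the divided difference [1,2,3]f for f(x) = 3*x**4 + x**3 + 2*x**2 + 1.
83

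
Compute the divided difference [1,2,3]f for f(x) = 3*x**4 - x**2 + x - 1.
74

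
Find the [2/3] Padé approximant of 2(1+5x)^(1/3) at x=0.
(175*x**2/9 + 40*x/3 + 2)/(-125*x**3/162 + 25*x**2/6 + 5*x + 1)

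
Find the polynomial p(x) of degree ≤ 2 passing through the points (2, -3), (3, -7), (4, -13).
-x**2 + x - 1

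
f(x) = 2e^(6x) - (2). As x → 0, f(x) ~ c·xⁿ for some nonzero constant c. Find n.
1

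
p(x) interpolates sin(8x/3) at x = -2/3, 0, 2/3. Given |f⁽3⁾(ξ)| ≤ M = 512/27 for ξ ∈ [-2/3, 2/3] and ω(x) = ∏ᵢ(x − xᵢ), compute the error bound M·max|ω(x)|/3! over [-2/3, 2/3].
4096*sqrt(3)/19683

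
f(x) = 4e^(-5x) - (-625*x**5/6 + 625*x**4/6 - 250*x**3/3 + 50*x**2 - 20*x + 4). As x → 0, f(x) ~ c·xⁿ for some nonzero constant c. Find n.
6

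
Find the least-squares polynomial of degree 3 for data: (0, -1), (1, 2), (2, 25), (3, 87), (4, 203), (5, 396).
-23/21 + (-29/63)x + (29/42)x² + (55/18)x³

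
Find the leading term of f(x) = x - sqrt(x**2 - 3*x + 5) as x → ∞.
3/2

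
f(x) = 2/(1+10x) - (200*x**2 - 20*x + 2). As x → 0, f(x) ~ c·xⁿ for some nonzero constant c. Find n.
3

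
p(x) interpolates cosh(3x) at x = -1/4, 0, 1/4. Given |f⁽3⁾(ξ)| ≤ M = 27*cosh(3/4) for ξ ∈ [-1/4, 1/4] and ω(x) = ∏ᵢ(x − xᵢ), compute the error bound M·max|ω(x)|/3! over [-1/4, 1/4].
sqrt(3)*cosh(3/4)/64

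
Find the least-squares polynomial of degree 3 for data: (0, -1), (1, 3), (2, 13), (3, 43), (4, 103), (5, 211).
-23/21 + (370/63)x + (-80/21)x² + (20/9)x³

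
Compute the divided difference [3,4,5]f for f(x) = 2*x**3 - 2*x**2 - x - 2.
22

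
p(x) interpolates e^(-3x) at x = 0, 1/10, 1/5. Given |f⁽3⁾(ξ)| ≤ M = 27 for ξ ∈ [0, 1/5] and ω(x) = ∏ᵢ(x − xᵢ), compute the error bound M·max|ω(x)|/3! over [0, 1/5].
sqrt(3)/1000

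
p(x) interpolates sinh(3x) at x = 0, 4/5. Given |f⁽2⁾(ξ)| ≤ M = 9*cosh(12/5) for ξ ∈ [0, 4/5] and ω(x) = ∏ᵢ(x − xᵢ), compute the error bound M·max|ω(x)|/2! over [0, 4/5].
18*cosh(12/5)/25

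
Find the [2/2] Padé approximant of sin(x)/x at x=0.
(1 - 7*x**2/60)/(x**2/20 + 1)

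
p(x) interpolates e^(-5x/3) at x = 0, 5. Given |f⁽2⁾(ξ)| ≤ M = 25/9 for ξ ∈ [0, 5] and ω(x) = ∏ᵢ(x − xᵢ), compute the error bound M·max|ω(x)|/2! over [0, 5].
625/72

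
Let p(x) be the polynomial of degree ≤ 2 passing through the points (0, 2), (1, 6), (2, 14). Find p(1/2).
7/2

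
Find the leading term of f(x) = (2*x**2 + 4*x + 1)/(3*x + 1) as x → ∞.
2*x/3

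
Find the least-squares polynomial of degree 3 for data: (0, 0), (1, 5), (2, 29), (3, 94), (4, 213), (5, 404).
25/126 + (-757/756)x + (575/252)x² + (76/27)x³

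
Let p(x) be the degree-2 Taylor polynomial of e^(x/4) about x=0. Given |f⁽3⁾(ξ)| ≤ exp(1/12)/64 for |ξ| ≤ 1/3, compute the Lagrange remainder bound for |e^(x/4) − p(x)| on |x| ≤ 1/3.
exp(1/12)/10368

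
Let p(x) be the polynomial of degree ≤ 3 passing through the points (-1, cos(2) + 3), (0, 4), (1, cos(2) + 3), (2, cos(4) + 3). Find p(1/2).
cos(2)/2 - cos(4)/16 + 57/16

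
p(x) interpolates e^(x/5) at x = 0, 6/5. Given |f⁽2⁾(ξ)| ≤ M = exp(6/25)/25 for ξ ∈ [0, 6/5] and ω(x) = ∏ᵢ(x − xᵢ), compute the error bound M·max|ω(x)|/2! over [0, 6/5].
9*exp(6/25)/1250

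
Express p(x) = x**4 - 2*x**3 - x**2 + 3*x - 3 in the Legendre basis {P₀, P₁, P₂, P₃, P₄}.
(-47/15)P₀ + (9/5)P₁ + (-2/21)P₂ + (-4/5)P₃ + (8/35)P₄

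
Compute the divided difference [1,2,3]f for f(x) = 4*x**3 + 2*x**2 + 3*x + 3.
26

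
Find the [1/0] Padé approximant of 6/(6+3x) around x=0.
1 - x/2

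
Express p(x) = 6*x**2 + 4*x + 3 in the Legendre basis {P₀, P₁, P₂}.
(5)P₀ + (4)P₁ + (4)P₂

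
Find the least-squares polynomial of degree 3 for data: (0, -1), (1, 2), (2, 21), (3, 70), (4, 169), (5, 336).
-74/63 + (1007/378)x + (-235/126)x² + (80/27)x³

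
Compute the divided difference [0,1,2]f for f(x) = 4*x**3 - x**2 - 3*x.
11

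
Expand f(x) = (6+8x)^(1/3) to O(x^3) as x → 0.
6**(1/3) + 4*6**(1/3)*x/9 - 16*6**(1/3)*x**2/81 + O(x**3)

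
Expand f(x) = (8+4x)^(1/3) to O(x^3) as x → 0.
2 + x/3 - x**2/18 + O(x**3)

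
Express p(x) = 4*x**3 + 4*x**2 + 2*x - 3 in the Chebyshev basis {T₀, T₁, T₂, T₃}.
-T₀ + (5)T₁ + (2)T₂ + T₃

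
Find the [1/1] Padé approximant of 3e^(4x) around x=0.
(6*x + 3)/(1 - 2*x)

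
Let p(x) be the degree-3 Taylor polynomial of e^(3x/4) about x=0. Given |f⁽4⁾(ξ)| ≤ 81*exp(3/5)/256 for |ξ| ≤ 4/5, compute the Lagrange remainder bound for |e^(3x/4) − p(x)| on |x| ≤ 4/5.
27*exp(3/5)/5000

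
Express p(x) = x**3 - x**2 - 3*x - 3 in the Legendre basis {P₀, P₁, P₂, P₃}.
(-10/3)P₀ + (-12/5)P₁ + (-2/3)P₂ + (2/5)P₃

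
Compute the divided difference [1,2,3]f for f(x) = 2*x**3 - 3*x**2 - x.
9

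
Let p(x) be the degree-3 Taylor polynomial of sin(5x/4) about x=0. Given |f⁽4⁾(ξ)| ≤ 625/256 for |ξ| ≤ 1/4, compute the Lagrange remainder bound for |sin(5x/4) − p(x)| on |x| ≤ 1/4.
625/1572864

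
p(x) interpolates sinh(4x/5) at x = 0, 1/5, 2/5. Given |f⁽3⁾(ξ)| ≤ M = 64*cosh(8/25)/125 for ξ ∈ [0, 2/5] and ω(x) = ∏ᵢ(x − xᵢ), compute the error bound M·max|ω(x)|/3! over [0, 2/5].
64*sqrt(3)*cosh(8/25)/421875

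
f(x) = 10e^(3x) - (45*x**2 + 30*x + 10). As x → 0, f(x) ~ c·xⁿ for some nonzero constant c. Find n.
3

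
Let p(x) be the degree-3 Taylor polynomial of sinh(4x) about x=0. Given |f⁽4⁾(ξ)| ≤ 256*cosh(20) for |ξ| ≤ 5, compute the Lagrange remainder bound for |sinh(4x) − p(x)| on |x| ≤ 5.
20000*cosh(20)/3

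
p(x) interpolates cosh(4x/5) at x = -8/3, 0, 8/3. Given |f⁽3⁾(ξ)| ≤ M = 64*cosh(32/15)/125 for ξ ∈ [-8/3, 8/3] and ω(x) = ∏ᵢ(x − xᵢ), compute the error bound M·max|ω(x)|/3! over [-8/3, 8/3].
32768*sqrt(3)*cosh(32/15)/91125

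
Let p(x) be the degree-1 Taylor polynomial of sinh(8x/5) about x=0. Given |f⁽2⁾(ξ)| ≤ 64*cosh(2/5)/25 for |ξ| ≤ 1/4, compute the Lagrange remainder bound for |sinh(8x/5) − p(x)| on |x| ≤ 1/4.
2*cosh(2/5)/25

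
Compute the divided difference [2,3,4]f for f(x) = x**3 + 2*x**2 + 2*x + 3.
11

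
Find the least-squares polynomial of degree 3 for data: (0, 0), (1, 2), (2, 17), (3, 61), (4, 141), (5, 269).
25/126 + (-2269/756)x + (575/252)x² + (49/27)x³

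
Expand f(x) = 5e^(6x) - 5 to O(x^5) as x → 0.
30*x + 90*x**2 + 180*x**3 + 270*x**4 + O(x**5)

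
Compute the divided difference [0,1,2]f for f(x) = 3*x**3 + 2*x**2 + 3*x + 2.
11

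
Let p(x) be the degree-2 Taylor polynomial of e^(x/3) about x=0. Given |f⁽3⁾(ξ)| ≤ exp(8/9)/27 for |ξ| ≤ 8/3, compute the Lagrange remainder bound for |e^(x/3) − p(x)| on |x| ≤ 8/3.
256*exp(8/9)/2187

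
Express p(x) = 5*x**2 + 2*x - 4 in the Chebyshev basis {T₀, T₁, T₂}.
(-3/2)T₀ + (2)T₁ + (5/2)T₂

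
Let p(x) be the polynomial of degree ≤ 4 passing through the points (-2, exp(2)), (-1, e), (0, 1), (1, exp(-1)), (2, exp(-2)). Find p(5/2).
(-420*e + 315 + (-180*e + 35*exp(2) + 378)*exp(2))*exp(-2)/128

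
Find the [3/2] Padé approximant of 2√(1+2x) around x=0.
(x**3/2 + 9*x**2/2 + 6*x + 2)/(3*x**2/4 + 2*x + 1)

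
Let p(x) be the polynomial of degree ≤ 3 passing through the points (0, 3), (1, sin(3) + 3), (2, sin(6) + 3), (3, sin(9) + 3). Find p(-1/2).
21*sin(6)/16 - 35*sin(3)/16 - 5*sin(9)/16 + 3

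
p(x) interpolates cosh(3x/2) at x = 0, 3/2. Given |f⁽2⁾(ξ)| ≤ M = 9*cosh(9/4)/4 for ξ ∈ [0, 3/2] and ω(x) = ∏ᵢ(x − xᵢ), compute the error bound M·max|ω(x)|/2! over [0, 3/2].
81*cosh(9/4)/128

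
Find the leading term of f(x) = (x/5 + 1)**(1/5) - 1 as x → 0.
x/25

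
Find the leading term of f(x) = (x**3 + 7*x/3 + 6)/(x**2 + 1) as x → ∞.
x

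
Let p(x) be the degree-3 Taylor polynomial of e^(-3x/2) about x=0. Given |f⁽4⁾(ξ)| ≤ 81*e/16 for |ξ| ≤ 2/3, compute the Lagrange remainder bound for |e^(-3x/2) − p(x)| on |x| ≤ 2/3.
e/24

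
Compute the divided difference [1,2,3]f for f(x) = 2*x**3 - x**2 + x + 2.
11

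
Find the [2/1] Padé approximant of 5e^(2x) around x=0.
(10*x**2/3 + 20*x/3 + 5)/(1 - 2*x/3)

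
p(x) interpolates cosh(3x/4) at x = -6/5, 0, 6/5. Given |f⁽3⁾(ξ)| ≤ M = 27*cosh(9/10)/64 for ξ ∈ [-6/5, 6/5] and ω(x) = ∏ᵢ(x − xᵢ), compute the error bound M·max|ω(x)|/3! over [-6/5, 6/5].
27*sqrt(3)*cosh(9/10)/1000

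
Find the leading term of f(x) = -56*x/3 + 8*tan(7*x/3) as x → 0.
2744*x**3/81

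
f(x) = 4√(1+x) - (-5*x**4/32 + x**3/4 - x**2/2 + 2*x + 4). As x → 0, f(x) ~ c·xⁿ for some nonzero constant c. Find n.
5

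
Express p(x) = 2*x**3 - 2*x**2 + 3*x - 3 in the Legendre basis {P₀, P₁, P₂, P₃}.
(-11/3)P₀ + (21/5)P₁ + (-4/3)P₂ + (4/5)P₃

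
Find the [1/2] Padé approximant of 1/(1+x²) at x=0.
1/(x**2 + 1)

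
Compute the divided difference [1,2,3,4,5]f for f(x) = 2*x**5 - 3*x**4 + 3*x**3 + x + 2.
27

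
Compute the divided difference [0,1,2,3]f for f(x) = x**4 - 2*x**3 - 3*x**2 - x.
4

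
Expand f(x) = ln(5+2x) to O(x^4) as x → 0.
log(5) + 2*x/5 - 2*x**2/25 + 8*x**3/375 + O(x**4)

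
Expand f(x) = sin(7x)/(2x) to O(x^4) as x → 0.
7/2 - 343*x**2/12 + O(x**4)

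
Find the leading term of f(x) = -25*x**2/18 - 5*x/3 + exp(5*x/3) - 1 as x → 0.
125*x**3/162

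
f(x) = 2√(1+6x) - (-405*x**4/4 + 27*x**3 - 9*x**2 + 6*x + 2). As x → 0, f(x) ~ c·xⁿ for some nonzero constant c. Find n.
5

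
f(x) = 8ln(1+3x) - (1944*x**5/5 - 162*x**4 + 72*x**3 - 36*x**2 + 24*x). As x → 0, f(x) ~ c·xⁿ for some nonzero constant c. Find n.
6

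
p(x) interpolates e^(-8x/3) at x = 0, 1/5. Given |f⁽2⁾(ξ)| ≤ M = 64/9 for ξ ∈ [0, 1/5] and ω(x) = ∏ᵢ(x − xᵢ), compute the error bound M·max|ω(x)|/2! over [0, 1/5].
8/225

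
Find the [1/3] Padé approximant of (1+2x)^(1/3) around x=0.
(5*x/3 + 1)/(8*x**3/81 - 2*x**2/9 + x + 1)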